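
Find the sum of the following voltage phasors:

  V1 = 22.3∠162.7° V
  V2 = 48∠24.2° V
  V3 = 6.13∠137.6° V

Step 1 — Convert each phasor to rectangular form:
  V1 = 22.3·(cos(162.7°) + j·sin(162.7°)) = -21.29 + j6.631 V
  V2 = 48·(cos(24.2°) + j·sin(24.2°)) = 43.78 + j19.68 V
  V3 = 6.13·(cos(137.6°) + j·sin(137.6°)) = -4.527 + j4.133 V
Step 2 — Sum components: V_total = 17.96 + j30.44 V.
Step 3 — Convert to polar: |V_total| = 35.35 V, ∠V_total = 59.5°.

V_total = 35.35∠59.5° V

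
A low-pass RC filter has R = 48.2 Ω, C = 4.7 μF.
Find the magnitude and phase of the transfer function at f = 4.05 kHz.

Step 1 — Angular frequency: ω = 2π·4050 = 2.545e+04 rad/s.
Step 2 — Transfer function: H(jω) = 1/(1 + jωRC).
Step 3 — Denominator: 1 + jωRC = 1 + j·2.545e+04·48.2·4.7e-06 = 1 + j5.765.
Step 4 — H = 0.02921 - j0.1684.
Step 5 — Magnitude: |H| = 0.1709 (-15.3 dB); phase: φ = -80.2°.

|H| = 0.1709 (-15.3 dB), φ = -80.2°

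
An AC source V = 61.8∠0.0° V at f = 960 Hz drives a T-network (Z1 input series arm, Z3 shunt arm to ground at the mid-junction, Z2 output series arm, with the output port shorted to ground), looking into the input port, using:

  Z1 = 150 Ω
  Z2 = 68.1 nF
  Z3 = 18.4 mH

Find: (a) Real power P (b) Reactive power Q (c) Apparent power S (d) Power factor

Step 1 — Angular frequency: ω = 2π·f = 2π·960 = 6032 rad/s.
Step 2 — Component impedances:
  Z1: Z = R = 150 Ω
  Z2: Z = 1/(jωC) = -j/(ω·C) = 0 - j2434 Ω
  Z3: Z = jωL = j·6032·0.0184 = 0 + j111 Ω
Step 3 — With the output port shorted to ground, the output series arm Z2 runs from the junction to ground; the shunt arm Z3 also runs from the junction to ground. They appear in parallel: Z3 || Z2 = 0 + j116.3 Ω.
Step 4 — Series with input arm Z1: Z_in = Z1 + (Z3 || Z2) = 150 + j116.3 Ω = 189.8∠37.8° Ω.
Step 5 — Source phasor: V = 61.8∠0.0° V = 61.8 V.
Step 6 — Current: I = V / Z = 0.2573 - j0.1995 A = 0.3256∠-37.8° A.
Step 7 — Complex power: S = V·I* = 15.9 + j12.33 VA.
Step 8 — Real power: P = Re(S) = 15.9 W.
Step 9 — Reactive power: Q = Im(S) = 12.33 VAR.
Step 10 — Apparent power: |S| = 20.12 VA.
Step 11 — Power factor: PF = P/|S| = 0.7903 (lagging).

(a) P = 15.9 W  (b) Q = 12.33 VAR  (c) S = 20.12 VA  (d) PF = 0.7903 (lagging)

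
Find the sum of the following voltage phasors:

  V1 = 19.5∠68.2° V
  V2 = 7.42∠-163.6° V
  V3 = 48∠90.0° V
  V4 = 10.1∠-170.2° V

Step 1 — Convert each phasor to rectangular form:
  V1 = 19.5·(cos(68.2°) + j·sin(68.2°)) = 7.242 + j18.11 V
  V2 = 7.42·(cos(-163.6°) + j·sin(-163.6°)) = -7.118 - j2.095 V
  V3 = 48·(cos(90.0°) + j·sin(90.0°)) = 0 + j48 V
  V4 = 10.1·(cos(-170.2°) + j·sin(-170.2°)) = -9.953 - j1.719 V
Step 2 — Sum components: V_total = -9.829 + j62.29 V.
Step 3 — Convert to polar: |V_total| = 63.06 V, ∠V_total = 99.0°.

V_total = 63.06∠99.0° V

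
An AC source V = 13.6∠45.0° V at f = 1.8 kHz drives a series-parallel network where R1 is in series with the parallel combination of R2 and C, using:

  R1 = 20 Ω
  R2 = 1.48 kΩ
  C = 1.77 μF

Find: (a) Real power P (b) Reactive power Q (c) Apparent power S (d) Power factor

Step 1 — Angular frequency: ω = 2π·f = 2π·1800 = 1.131e+04 rad/s.
Step 2 — Component impedances:
  R1: Z = R = 20 Ω
  R2: Z = R = 1480 Ω
  C: Z = 1/(jωC) = -j/(ω·C) = 0 - j49.95 Ω
Step 3 — Parallel branch: R2 || C = 1/(1/R2 + 1/C) = 1.684 - j49.9 Ω.
Step 4 — Series with R1: Z_total = R1 + (R2 || C) = 21.68 - j49.9 Ω = 54.41∠-66.5° Ω.
Step 5 — Source phasor: V = 13.6∠45.0° V = 9.617 + j9.617 V.
Step 6 — Current: I = V / Z = -0.09166 + j0.2326 A = 0.25∠111.5° A.
Step 7 — Complex power: S = V·I* = 1.355 - j3.118 VA.
Step 8 — Real power: P = Re(S) = 1.355 W.
Step 9 — Reactive power: Q = Im(S) = -3.118 VAR.
Step 10 — Apparent power: |S| = 3.4 VA.
Step 11 — Power factor: PF = P/|S| = 0.3986 (leading).

(a) P = 1.355 W  (b) Q = -3.118 VAR  (c) S = 3.4 VA  (d) PF = 0.3986 (leading)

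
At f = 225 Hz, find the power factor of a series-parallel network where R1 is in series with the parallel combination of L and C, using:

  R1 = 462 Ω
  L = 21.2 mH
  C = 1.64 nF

Step 1 — Angular frequency: ω = 2π·f = 2π·225 = 1414 rad/s.
Step 2 — Component impedances:
  R1: Z = R = 462 Ω
  L: Z = jωL = j·1414·0.0212 = 0 + j29.97 Ω
  C: Z = 1/(jωC) = -j/(ω·C) = 0 - j4.313e+05 Ω
Step 3 — Parallel branch: L || C = 1/(1/L + 1/C) = 0 + j29.97 Ω.
Step 4 — Series with R1: Z_total = R1 + (L || C) = 462 + j29.97 Ω = 463∠3.7° Ω.
Step 5 — Power factor: PF = cos(φ) = Re(Z)/|Z| = 462/462.97 = 0.9979.
Step 6 — Type: Im(Z) = 29.97 ⇒ lagging (phase φ = 3.7°).

PF = 0.9979 (lagging, φ = 3.7°)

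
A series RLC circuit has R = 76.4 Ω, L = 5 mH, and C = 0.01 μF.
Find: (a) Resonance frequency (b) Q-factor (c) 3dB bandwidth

Step 1 — Resonance condition Im(Z)=0 gives ω₀ = 1/√(LC).
Step 2 — ω₀ = 1/√(0.005·1e-08) = 1.414e+05 rad/s.
Step 3 — f₀ = ω₀/(2π) = 2.251e+04 Hz.
Step 4 — Series Q: Q = ω₀L/R = 1.414e+05·0.005/76.4 = 9.255.
Step 5 — 3dB bandwidth: Δω = ω₀/Q = 1.528e+04 rad/s; BW = Δω/(2π) = 2432 Hz.

(a) f₀ = 2.251e+04 Hz  (b) Q = 9.255  (c) BW = 2432 Hz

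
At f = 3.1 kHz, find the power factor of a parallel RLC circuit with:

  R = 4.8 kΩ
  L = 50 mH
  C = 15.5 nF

Step 1 — Angular frequency: ω = 2π·f = 2π·3100 = 1.948e+04 rad/s.
Step 2 — Component impedances:
  R: Z = R = 4800 Ω
  L: Z = jωL = j·1.948e+04·0.05 = 0 + j973.9 Ω
  C: Z = 1/(jωC) = -j/(ω·C) = 0 - j3312 Ω
Step 3 — Parallel combination: 1/Z_total = 1/R + 1/L + 1/C; Z_total = 366.2 + j1274 Ω = 1326∠74.0° Ω.
Step 4 — Power factor: PF = cos(φ) = Re(Z)/|Z| = 366.2/1326 = 0.2762.
Step 5 — Type: Im(Z) = 1274 ⇒ lagging (phase φ = 74.0°).

PF = 0.2762 (lagging, φ = 74.0°)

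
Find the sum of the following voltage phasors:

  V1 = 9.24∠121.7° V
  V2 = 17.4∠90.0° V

Step 1 — Convert each phasor to rectangular form:
  V1 = 9.24·(cos(121.7°) + j·sin(121.7°)) = -4.855 + j7.861 V
  V2 = 17.4·(cos(90.0°) + j·sin(90.0°)) = 0 + j17.4 V
Step 2 — Sum components: V_total = -4.855 + j25.26 V.
Step 3 — Convert to polar: |V_total| = 25.72 V, ∠V_total = 100.9°.

V_total = 25.72∠100.9° V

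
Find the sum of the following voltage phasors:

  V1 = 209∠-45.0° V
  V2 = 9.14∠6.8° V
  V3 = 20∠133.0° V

Step 1 — Convert each phasor to rectangular form:
  V1 = 209·(cos(-45.0°) + j·sin(-45.0°)) = 147.8 - j147.8 V
  V2 = 9.14·(cos(6.8°) + j·sin(6.8°)) = 9.076 + j1.082 V
  V3 = 20·(cos(133.0°) + j·sin(133.0°)) = -13.64 + j14.63 V
Step 2 — Sum components: V_total = 143.2 - j132.1 V.
Step 3 — Convert to polar: |V_total| = 194.8 V, ∠V_total = -42.7°.

V_total = 194.8∠-42.7° V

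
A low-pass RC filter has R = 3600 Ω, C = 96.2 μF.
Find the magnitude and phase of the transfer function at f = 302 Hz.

Step 1 — Angular frequency: ω = 2π·302 = 1898 rad/s.
Step 2 — Transfer function: H(jω) = 1/(1 + jωRC).
Step 3 — Denominator: 1 + jωRC = 1 + j·1898·3600·9.62e-05 = 1 + j657.1.
Step 4 — H = 2.316e-06 - j0.001522.
Step 5 — Magnitude: |H| = 0.001522 (-56.4 dB); phase: φ = -89.9°.

|H| = 0.001522 (-56.4 dB), φ = -89.9°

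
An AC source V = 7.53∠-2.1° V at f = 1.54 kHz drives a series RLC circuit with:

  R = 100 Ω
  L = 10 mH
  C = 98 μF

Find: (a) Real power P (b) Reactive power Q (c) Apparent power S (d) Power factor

Step 1 — Angular frequency: ω = 2π·f = 2π·1540 = 9676 rad/s.
Step 2 — Component impedances:
  R: Z = R = 100 Ω
  L: Z = jωL = j·9676·0.01 = 0 + j96.76 Ω
  C: Z = 1/(jωC) = -j/(ω·C) = 0 - j1.055 Ω
Step 3 — Series combination: Z_total = R + L + C = 100 + j95.71 Ω = 138.4∠43.7° Ω.
Step 4 — Source phasor: V = 7.53∠-2.1° V = 7.525 - j0.2759 V.
Step 5 — Current: I = V / Z = 0.0379 - j0.03903 A = 0.0544∠-45.8° A.
Step 6 — Complex power: S = V·I* = 0.2959 + j0.2832 VA.
Step 7 — Real power: P = Re(S) = 0.2959 W.
Step 8 — Reactive power: Q = Im(S) = 0.2832 VAR.
Step 9 — Apparent power: |S| = 0.4096 VA.
Step 10 — Power factor: PF = P/|S| = 0.7224 (lagging).

(a) P = 0.2959 W  (b) Q = 0.2832 VAR  (c) S = 0.4096 VA  (d) PF = 0.7224 (lagging)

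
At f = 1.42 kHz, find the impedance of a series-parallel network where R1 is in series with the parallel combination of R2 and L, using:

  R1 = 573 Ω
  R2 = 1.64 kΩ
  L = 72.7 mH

Step 1 — Angular frequency: ω = 2π·f = 2π·1420 = 8922 rad/s.
Step 2 — Component impedances:
  R1: Z = R = 573 Ω
  R2: Z = R = 1640 Ω
  L: Z = jωL = j·8922·0.0727 = 0 + j648.6 Ω
Step 3 — Parallel branch: R2 || L = 1/(1/R2 + 1/L) = 221.8 + j560.9 Ω.
Step 4 — Series with R1: Z_total = R1 + (R2 || L) = 794.8 + j560.9 Ω = 972.8∠35.2° Ω.

Z = 794.8 + j560.9 Ω = 972.8∠35.2° Ω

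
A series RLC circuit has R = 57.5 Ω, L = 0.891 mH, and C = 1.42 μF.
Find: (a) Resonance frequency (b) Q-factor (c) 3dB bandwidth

Step 1 — Resonance condition Im(Z)=0 gives ω₀ = 1/√(LC).
Step 2 — ω₀ = 1/√(0.000891·1.42e-06) = 2.811e+04 rad/s.
Step 3 — f₀ = ω₀/(2π) = 4474 Hz.
Step 4 — Series Q: Q = ω₀L/R = 2.811e+04·0.000891/57.5 = 0.4356.
Step 5 — 3dB bandwidth: Δω = ω₀/Q = 6.453e+04 rad/s; BW = Δω/(2π) = 1.027e+04 Hz.

(a) f₀ = 4474 Hz  (b) Q = 0.4356  (c) BW = 1.027e+04 Hz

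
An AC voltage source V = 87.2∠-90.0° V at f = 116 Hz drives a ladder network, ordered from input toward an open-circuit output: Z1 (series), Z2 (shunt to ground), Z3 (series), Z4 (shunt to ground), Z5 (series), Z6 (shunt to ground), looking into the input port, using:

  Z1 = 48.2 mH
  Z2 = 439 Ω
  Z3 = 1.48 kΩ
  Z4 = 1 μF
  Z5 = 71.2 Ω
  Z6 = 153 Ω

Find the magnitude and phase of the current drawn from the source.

Step 1 — Angular frequency: ω = 2π·f = 2π·116 = 728.8 rad/s.
Step 2 — Component impedances:
  Z1: Z = jωL = j·728.8·0.0482 = 0 + j35.13 Ω
  Z2: Z = R = 439 Ω
  Z3: Z = R = 1480 Ω
  Z4: Z = 1/(jωC) = -j/(ω·C) = 0 - j1372 Ω
  Z5: Z = R = 71.2 Ω
  Z6: Z = R = 153 Ω
Step 3 — Ladder network (open output): work backward from the far end, alternating series and parallel combinations. Z_in = 348.9 + j33.63 Ω = 350.5∠5.5° Ω.
Step 4 — Source phasor: V = 87.2∠-90.0° V = 0 - j87.2 V.
Step 5 — Ohm's law: I = V / Z_total = (0 - j87.2) / (348.9 + j33.63) = -0.02387 - j0.2477 A.
Step 6 — Convert to polar: |I| = 0.2488 A, ∠I = -95.5°.

I = 0.2488∠-95.5° A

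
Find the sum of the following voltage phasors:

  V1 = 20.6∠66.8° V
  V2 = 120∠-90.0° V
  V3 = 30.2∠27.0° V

Step 1 — Convert each phasor to rectangular form:
  V1 = 20.6·(cos(66.8°) + j·sin(66.8°)) = 8.115 + j18.93 V
  V2 = 120·(cos(-90.0°) + j·sin(-90.0°)) = 0 - j120 V
  V3 = 30.2·(cos(27.0°) + j·sin(27.0°)) = 26.91 + j13.71 V
Step 2 — Sum components: V_total = 35.02 - j87.36 V.
Step 3 — Convert to polar: |V_total| = 94.11 V, ∠V_total = -68.2°.

V_total = 94.11∠-68.2° V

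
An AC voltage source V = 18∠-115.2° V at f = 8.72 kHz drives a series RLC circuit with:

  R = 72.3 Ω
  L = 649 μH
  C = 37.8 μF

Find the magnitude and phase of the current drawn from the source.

Step 1 — Angular frequency: ω = 2π·f = 2π·8720 = 5.479e+04 rad/s.
Step 2 — Component impedances:
  R: Z = R = 72.3 Ω
  L: Z = jωL = j·5.479e+04·0.000649 = 0 + j35.56 Ω
  C: Z = 1/(jωC) = -j/(ω·C) = 0 - j0.4828 Ω
Step 3 — Series combination: Z_total = R + L + C = 72.3 + j35.08 Ω = 80.36∠25.9° Ω.
Step 4 — Source phasor: V = 18∠-115.2° V = -7.664 - j16.29 V.
Step 5 — Ohm's law: I = V / Z_total = (-7.664 - j16.29) / (72.3 + j35.08) = -0.1743 - j0.1407 A.
Step 6 — Convert to polar: |I| = 0.224 A, ∠I = -141.1°.

I = 0.224∠-141.1° A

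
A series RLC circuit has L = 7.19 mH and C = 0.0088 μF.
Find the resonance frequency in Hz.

Step 1 — Resonance condition Im(Z)=0 gives ω₀ = 1/√(LC).
Step 2 — ω₀ = 1/√(0.00719·8.8e-09) = 1.257e+05 rad/s.
Step 3 — f₀ = ω₀/(2π) = 2.001e+04 Hz.

f₀ = 2.001e+04 Hz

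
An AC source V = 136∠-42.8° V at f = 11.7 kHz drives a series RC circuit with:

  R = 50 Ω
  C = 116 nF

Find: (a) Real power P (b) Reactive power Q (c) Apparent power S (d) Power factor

Step 1 — Angular frequency: ω = 2π·f = 2π·1.17e+04 = 7.351e+04 rad/s.
Step 2 — Component impedances:
  R: Z = R = 50 Ω
  C: Z = 1/(jωC) = -j/(ω·C) = 0 - j117.3 Ω
Step 3 — Series combination: Z_total = R + C = 50 - j117.3 Ω = 127.5∠-66.9° Ω.
Step 4 — Source phasor: V = 136∠-42.8° V = 99.79 - j92.4 V.
Step 5 — Current: I = V / Z = 0.9738 + j0.4357 A = 1.067∠24.1° A.
Step 6 — Complex power: S = V·I* = 56.91 - j133.5 VA.
Step 7 — Real power: P = Re(S) = 56.91 W.
Step 8 — Reactive power: Q = Im(S) = -133.5 VAR.
Step 9 — Apparent power: |S| = 145.1 VA.
Step 10 — Power factor: PF = P/|S| = 0.3922 (leading).

(a) P = 56.91 W  (b) Q = -133.5 VAR  (c) S = 145.1 VA  (d) PF = 0.3922 (leading)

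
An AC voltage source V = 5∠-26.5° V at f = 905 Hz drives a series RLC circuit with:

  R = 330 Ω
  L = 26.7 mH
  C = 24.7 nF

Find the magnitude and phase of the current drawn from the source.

Step 1 — Angular frequency: ω = 2π·f = 2π·905 = 5686 rad/s.
Step 2 — Component impedances:
  R: Z = R = 330 Ω
  L: Z = jωL = j·5686·0.0267 = 0 + j151.8 Ω
  C: Z = 1/(jωC) = -j/(ω·C) = 0 - j7120 Ω
Step 3 — Series combination: Z_total = R + L + C = 330 - j6968 Ω = 6976∠-87.3° Ω.
Step 4 — Source phasor: V = 5∠-26.5° V = 4.475 - j2.231 V.
Step 5 — Ohm's law: I = V / Z_total = (4.475 - j2.231) / (330 - j6968) = 0.0003498 + j0.0006256 A.
Step 6 — Convert to polar: |I| = 0.0007168 A, ∠I = 60.8°.

I = 0.0007168∠60.8° A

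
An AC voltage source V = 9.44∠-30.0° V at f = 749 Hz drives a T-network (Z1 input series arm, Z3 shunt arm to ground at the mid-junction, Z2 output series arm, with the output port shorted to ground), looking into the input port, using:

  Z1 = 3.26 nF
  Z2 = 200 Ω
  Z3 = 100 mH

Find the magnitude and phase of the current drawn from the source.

Step 1 — Angular frequency: ω = 2π·f = 2π·749 = 4706 rad/s.
Step 2 — Component impedances:
  Z1: Z = 1/(jωC) = -j/(ω·C) = 0 - j6.518e+04 Ω
  Z2: Z = R = 200 Ω
  Z3: Z = jωL = j·4706·0.1 = 0 + j470.6 Ω
Step 3 — With the output port shorted to ground, the output series arm Z2 runs from the junction to ground; the shunt arm Z3 also runs from the junction to ground. They appear in parallel: Z3 || Z2 = 169.4 + j71.99 Ω.
Step 4 — Series with input arm Z1: Z_in = Z1 + (Z3 || Z2) = 169.4 - j6.511e+04 Ω = 6.511e+04∠-89.9° Ω.
Step 5 — Source phasor: V = 9.44∠-30.0° V = 8.175 - j4.72 V.
Step 6 — Ohm's law: I = V / Z_total = (8.175 - j4.72) / (169.4 - j6.511e+04) = 7.282e-05 + j0.0001254 A.
Step 7 — Convert to polar: |I| = 0.000145 A, ∠I = 59.9°.

I = 0.000145∠59.9° A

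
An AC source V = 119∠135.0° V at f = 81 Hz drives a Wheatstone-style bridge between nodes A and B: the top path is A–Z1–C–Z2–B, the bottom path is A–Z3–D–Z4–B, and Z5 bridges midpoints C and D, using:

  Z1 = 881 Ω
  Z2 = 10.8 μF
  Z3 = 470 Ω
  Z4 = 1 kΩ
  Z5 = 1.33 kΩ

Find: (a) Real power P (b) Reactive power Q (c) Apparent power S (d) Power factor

Step 1 — Angular frequency: ω = 2π·f = 2π·81 = 508.9 rad/s.
Step 2 — Component impedances:
  Z1: Z = R = 881 Ω
  Z2: Z = 1/(jωC) = -j/(ω·C) = 0 - j181.9 Ω
  Z3: Z = R = 470 Ω
  Z4: Z = R = 1000 Ω
  Z5: Z = R = 1330 Ω
Step 3 — Bridge requires nodal analysis (the Z5 bridge couples midpoints C and D, so the two paths cannot be reduced to a simple series/parallel combination). Setting node B to ground and injecting 1 A at node A, the 3-node admittance system at A, C, D solves to V_A = Z_AB = 487.8 - j98.01 Ω = 497.6∠-11.4° Ω.
Step 4 — Source phasor: V = 119∠135.0° V = -84.15 + j84.15 V.
Step 5 — Current: I = V / Z = -0.1991 + j0.1325 A = 0.2392∠146.4° A.
Step 6 — Complex power: S = V·I* = 27.9 - j5.607 VA.
Step 7 — Real power: P = Re(S) = 27.9 W.
Step 8 — Reactive power: Q = Im(S) = -5.607 VAR.
Step 9 — Apparent power: |S| = 28.46 VA.
Step 10 — Power factor: PF = P/|S| = 0.9804 (leading).

(a) P = 27.9 W  (b) Q = -5.607 VAR  (c) S = 28.46 VA  (d) PF = 0.9804 (leading)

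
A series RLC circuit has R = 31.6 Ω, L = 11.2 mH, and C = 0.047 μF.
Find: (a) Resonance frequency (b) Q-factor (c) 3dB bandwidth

Step 1 — Resonance: ω₀ = 1/√(LC) = 1/√(0.0112·4.7e-08) = 4.359e+04 rad/s.
Step 2 — f₀ = ω₀/(2π) = 6937 Hz.
Step 3 — Series Q: Q = ω₀L/R = 4.359e+04·0.0112/31.6 = 15.45.
Step 4 — Bandwidth: Δω = ω₀/Q = 2821 rad/s; BW = Δω/(2π) = 449 Hz.

(a) f₀ = 6937 Hz  (b) Q = 15.45  (c) BW = 449 Hz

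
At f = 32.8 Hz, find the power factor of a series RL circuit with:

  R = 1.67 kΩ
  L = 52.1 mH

Step 1 — Angular frequency: ω = 2π·f = 2π·32.8 = 206.1 rad/s.
Step 2 — Component impedances:
  R: Z = R = 1670 Ω
  L: Z = jωL = j·206.1·0.0521 = 0 + j10.74 Ω
Step 3 — Series combination: Z_total = R + L = 1670 + j10.74 Ω = 1670∠0.4° Ω.
Step 4 — Power factor: PF = cos(φ) = Re(Z)/|Z| = 1670/1670 = 1.
Step 5 — Type: Im(Z) = 10.74 ⇒ lagging (phase φ = 0.4°).

PF = 1 (lagging, φ = 0.4°)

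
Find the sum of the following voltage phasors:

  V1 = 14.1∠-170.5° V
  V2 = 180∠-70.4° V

Step 1 — Convert each phasor to rectangular form:
  V1 = 14.1·(cos(-170.5°) + j·sin(-170.5°)) = -13.91 - j2.327 V
  V2 = 180·(cos(-70.4°) + j·sin(-70.4°)) = 60.38 - j169.6 V
Step 2 — Sum components: V_total = 46.47 - j171.9 V.
Step 3 — Convert to polar: |V_total| = 178.1 V, ∠V_total = -74.9°.

V_total = 178.1∠-74.9° V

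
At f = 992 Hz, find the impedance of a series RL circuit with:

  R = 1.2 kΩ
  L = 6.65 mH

Step 1 — Angular frequency: ω = 2π·f = 2π·992 = 6233 rad/s.
Step 2 — Component impedances:
  R: Z = R = 1200 Ω
  L: Z = jωL = j·6233·0.00665 = 0 + j41.45 Ω
Step 3 — Series combination: Z_total = R + L = 1200 + j41.45 Ω = 1201∠2.0° Ω.

Z = 1200 + j41.45 Ω = 1201∠2.0° Ω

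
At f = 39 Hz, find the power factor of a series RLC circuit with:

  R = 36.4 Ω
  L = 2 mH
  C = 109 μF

Step 1 — Angular frequency: ω = 2π·f = 2π·39 = 245 rad/s.
Step 2 — Component impedances:
  R: Z = R = 36.4 Ω
  L: Z = jωL = j·245·0.002 = 0 + j0.4901 Ω
  C: Z = 1/(jωC) = -j/(ω·C) = 0 - j37.44 Ω
Step 3 — Series combination: Z_total = R + L + C = 36.4 - j36.95 Ω = 51.87∠-45.4° Ω.
Step 4 — Power factor: PF = cos(φ) = Re(Z)/|Z| = 36.4/51.87 = 0.7018.
Step 5 — Type: Im(Z) = -36.95 ⇒ leading (phase φ = -45.4°).

PF = 0.7018 (leading, φ = -45.4°)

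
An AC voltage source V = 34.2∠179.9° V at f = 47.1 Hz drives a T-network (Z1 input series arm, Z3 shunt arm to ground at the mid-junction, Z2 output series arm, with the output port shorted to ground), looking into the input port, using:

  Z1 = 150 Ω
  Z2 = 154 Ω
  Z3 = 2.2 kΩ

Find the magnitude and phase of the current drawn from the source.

Step 1 — Angular frequency: ω = 2π·f = 2π·47.1 = 295.9 rad/s.
Step 2 — Component impedances:
  Z1: Z = R = 150 Ω
  Z2: Z = R = 154 Ω
  Z3: Z = R = 2200 Ω
Step 3 — With the output port shorted to ground, the output series arm Z2 runs from the junction to ground; the shunt arm Z3 also runs from the junction to ground. They appear in parallel: Z3 || Z2 = 143.9 Ω.
Step 4 — Series with input arm Z1: Z_in = Z1 + (Z3 || Z2) = 293.9 Ω = 293.9∠0.0° Ω.
Step 5 — Source phasor: V = 34.2∠179.9° V = -34.2 + j0.05969 V.
Step 6 — Ohm's law: I = V / Z_total = (-34.2 + j0.05969) / (293.9) = -0.1164 + j0.0002031 A.
Step 7 — Convert to polar: |I| = 0.1164 A, ∠I = 179.9°.

I = 0.1164∠179.9° A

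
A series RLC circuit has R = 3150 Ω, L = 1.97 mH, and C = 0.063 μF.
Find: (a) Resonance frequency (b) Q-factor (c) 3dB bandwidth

Step 1 — Resonance: ω₀ = 1/√(LC) = 1/√(0.00197·6.3e-08) = 8.976e+04 rad/s.
Step 2 — f₀ = ω₀/(2π) = 1.429e+04 Hz.
Step 3 — Series Q: Q = ω₀L/R = 8.976e+04·0.00197/3150 = 0.05614.
Step 4 — Bandwidth: Δω = ω₀/Q = 1.599e+06 rad/s; BW = Δω/(2π) = 2.545e+05 Hz.

(a) f₀ = 1.429e+04 Hz  (b) Q = 0.05614  (c) BW = 2.545e+05 Hz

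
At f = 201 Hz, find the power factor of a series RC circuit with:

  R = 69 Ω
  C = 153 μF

Step 1 — Angular frequency: ω = 2π·f = 2π·201 = 1263 rad/s.
Step 2 — Component impedances:
  R: Z = R = 69 Ω
  C: Z = 1/(jωC) = -j/(ω·C) = 0 - j5.175 Ω
Step 3 — Series combination: Z_total = R + C = 69 - j5.175 Ω = 69.19∠-4.3° Ω.
Step 4 — Power factor: PF = cos(φ) = Re(Z)/|Z| = 69/69.194 = 0.9972.
Step 5 — Type: Im(Z) = -5.175 ⇒ leading (phase φ = -4.3°).

PF = 0.9972 (leading, φ = -4.3°)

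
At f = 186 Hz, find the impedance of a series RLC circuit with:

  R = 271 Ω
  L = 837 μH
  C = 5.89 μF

Step 1 — Angular frequency: ω = 2π·f = 2π·186 = 1169 rad/s.
Step 2 — Component impedances:
  R: Z = R = 271 Ω
  L: Z = jωL = j·1169·0.000837 = 0 + j0.9782 Ω
  C: Z = 1/(jωC) = -j/(ω·C) = 0 - j145.3 Ω
Step 3 — Series combination: Z_total = R + L + C = 271 - j144.3 Ω = 307∠-28.0° Ω.

Z = 271 - j144.3 Ω = 307∠-28.0° Ω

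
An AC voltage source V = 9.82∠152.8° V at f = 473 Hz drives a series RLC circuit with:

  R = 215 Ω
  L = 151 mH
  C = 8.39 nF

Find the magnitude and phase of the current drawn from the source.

Step 1 — Angular frequency: ω = 2π·f = 2π·473 = 2972 rad/s.
Step 2 — Component impedances:
  R: Z = R = 215 Ω
  L: Z = jωL = j·2972·0.151 = 0 + j448.8 Ω
  C: Z = 1/(jωC) = -j/(ω·C) = 0 - j4.01e+04 Ω
Step 3 — Series combination: Z_total = R + L + C = 215 - j3.966e+04 Ω = 3.966e+04∠-89.7° Ω.
Step 4 — Source phasor: V = 9.82∠152.8° V = -8.734 + j4.489 V.
Step 5 — Ohm's law: I = V / Z_total = (-8.734 + j4.489) / (215 - j3.966e+04) = -0.0001144 - j0.0002196 A.
Step 6 — Convert to polar: |I| = 0.0002476 A, ∠I = -117.5°.

I = 0.0002476∠-117.5° A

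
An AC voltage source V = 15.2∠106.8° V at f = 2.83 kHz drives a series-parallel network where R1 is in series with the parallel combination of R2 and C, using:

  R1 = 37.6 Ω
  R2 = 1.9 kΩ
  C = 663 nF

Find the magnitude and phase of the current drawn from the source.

Step 1 — Angular frequency: ω = 2π·f = 2π·2830 = 1.778e+04 rad/s.
Step 2 — Component impedances:
  R1: Z = R = 37.6 Ω
  R2: Z = R = 1900 Ω
  C: Z = 1/(jωC) = -j/(ω·C) = 0 - j84.82 Ω
Step 3 — Parallel branch: R2 || C = 1/(1/R2 + 1/C) = 3.779 - j84.66 Ω.
Step 4 — Series with R1: Z_total = R1 + (R2 || C) = 41.38 - j84.66 Ω = 94.23∠-64.0° Ω.
Step 5 — Source phasor: V = 15.2∠106.8° V = -4.393 + j14.55 V.
Step 6 — Ohm's law: I = V / Z_total = (-4.393 + j14.55) / (41.38 - j84.66) = -0.1592 + j0.02593 A.
Step 7 — Convert to polar: |I| = 0.1613 A, ∠I = 170.8°.

I = 0.1613∠170.8° A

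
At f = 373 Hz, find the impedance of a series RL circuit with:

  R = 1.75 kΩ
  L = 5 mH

Step 1 — Angular frequency: ω = 2π·f = 2π·373 = 2344 rad/s.
Step 2 — Component impedances:
  R: Z = R = 1750 Ω
  L: Z = jωL = j·2344·0.005 = 0 + j11.72 Ω
Step 3 — Series combination: Z_total = R + L = 1750 + j11.72 Ω = 1750∠0.4° Ω.

Z = 1750 + j11.72 Ω = 1750∠0.4° Ω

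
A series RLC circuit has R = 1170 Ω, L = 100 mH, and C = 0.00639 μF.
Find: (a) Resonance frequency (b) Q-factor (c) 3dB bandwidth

Step 1 — Resonance condition Im(Z)=0 gives ω₀ = 1/√(LC).
Step 2 — ω₀ = 1/√(0.1·6.39e-09) = 3.956e+04 rad/s.
Step 3 — f₀ = ω₀/(2π) = 6296 Hz.
Step 4 — Series Q: Q = ω₀L/R = 3.956e+04·0.1/1170 = 3.381.
Step 5 — 3dB bandwidth: Δω = ω₀/Q = 1.17e+04 rad/s; BW = Δω/(2π) = 1862 Hz.

(a) f₀ = 6296 Hz  (b) Q = 3.381  (c) BW = 1862 Hz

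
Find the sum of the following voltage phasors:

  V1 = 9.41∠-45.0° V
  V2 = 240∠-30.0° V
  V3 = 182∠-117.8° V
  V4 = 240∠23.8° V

Step 1 — Convert each phasor to rectangular form:
  V1 = 9.41·(cos(-45.0°) + j·sin(-45.0°)) = 6.654 - j6.654 V
  V2 = 240·(cos(-30.0°) + j·sin(-30.0°)) = 207.8 - j120 V
  V3 = 182·(cos(-117.8°) + j·sin(-117.8°)) = -84.88 - j161 V
  V4 = 240·(cos(23.8°) + j·sin(23.8°)) = 219.6 + j96.85 V
Step 2 — Sum components: V_total = 349.2 - j190.8 V.
Step 3 — Convert to polar: |V_total| = 397.9 V, ∠V_total = -28.7°.

V_total = 397.9∠-28.7° V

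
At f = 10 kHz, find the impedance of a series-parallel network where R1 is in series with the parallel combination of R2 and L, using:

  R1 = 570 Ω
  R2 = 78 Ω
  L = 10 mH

Step 1 — Angular frequency: ω = 2π·f = 2π·1e+04 = 6.283e+04 rad/s.
Step 2 — Component impedances:
  R1: Z = R = 570 Ω
  R2: Z = R = 78 Ω
  L: Z = jωL = j·6.283e+04·0.01 = 0 + j628.3 Ω
Step 3 — Parallel branch: R2 || L = 1/(1/R2 + 1/L) = 76.82 + j9.536 Ω.
Step 4 — Series with R1: Z_total = R1 + (R2 || L) = 646.8 + j9.536 Ω = 646.9∠0.8° Ω.

Z = 646.8 + j9.536 Ω = 646.9∠0.8° Ω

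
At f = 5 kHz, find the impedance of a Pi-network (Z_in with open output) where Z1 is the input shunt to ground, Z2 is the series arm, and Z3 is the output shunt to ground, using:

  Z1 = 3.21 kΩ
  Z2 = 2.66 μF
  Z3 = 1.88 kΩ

Step 1 — Angular frequency: ω = 2π·f = 2π·5000 = 3.142e+04 rad/s.
Step 2 — Component impedances:
  Z1: Z = R = 3210 Ω
  Z2: Z = 1/(jωC) = -j/(ω·C) = 0 - j11.97 Ω
  Z3: Z = R = 1880 Ω
Step 3 — With open output, the series arm Z2 and the output shunt Z3 appear in series to ground: Z2 + Z3 = 1880 - j11.97 Ω.
Step 4 — Parallel with input shunt Z1: Z_in = Z1 || (Z2 + Z3) = 1186 - j4.759 Ω = 1186∠-0.2° Ω.

Z = 1186 - j4.759 Ω = 1186∠-0.2° Ω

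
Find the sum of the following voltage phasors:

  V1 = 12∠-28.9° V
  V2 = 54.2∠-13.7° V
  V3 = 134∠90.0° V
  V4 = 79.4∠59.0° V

Step 1 — Convert each phasor to rectangular form:
  V1 = 12·(cos(-28.9°) + j·sin(-28.9°)) = 10.51 - j5.799 V
  V2 = 54.2·(cos(-13.7°) + j·sin(-13.7°)) = 52.66 - j12.84 V
  V3 = 134·(cos(90.0°) + j·sin(90.0°)) = 0 + j134 V
  V4 = 79.4·(cos(59.0°) + j·sin(59.0°)) = 40.89 + j68.06 V
Step 2 — Sum components: V_total = 104.1 + j183.4 V.
Step 3 — Convert to polar: |V_total| = 210.9 V, ∠V_total = 60.4°.

V_total = 210.9∠60.4° V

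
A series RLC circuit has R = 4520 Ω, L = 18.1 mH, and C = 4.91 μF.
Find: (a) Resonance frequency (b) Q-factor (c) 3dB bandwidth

Step 1 — Resonance: ω₀ = 1/√(LC) = 1/√(0.0181·4.91e-06) = 3354 rad/s.
Step 2 — f₀ = ω₀/(2π) = 533.9 Hz.
Step 3 — Series Q: Q = ω₀L/R = 3354·0.0181/4520 = 0.01343.
Step 4 — Bandwidth: Δω = ω₀/Q = 2.497e+05 rad/s; BW = Δω/(2π) = 3.974e+04 Hz.

(a) f₀ = 533.9 Hz  (b) Q = 0.01343  (c) BW = 3.974e+04 Hz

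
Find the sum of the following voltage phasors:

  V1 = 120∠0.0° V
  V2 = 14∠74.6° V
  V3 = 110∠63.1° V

Step 1 — Convert each phasor to rectangular form:
  V1 = 120·(cos(0.0°) + j·sin(0.0°)) = 120 V
  V2 = 14·(cos(74.6°) + j·sin(74.6°)) = 3.718 + j13.5 V
  V3 = 110·(cos(63.1°) + j·sin(63.1°)) = 49.77 + j98.1 V
Step 2 — Sum components: V_total = 173.5 + j111.6 V.
Step 3 — Convert to polar: |V_total| = 206.3 V, ∠V_total = 32.8°.

V_total = 206.3∠32.8° V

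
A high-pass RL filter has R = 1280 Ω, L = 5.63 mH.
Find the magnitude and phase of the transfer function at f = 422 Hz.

Step 1 — Angular frequency: ω = 2π·422 = 2652 rad/s.
Step 2 — Transfer function: H(jω) = jωL/(R + jωL).
Step 3 — Numerator jωL = j·14.93; denominator R + jωL = 1280 + j14.93.
Step 4 — H = 0.000136 + j0.01166.
Step 5 — Magnitude: |H| = 0.01166 (-38.7 dB); phase: φ = 89.3°.

|H| = 0.01166 (-38.7 dB), φ = 89.3°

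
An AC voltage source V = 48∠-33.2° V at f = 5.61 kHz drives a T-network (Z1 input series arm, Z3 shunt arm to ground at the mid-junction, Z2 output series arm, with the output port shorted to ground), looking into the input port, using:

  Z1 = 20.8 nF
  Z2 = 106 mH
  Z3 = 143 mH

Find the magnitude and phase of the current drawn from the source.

Step 1 — Angular frequency: ω = 2π·f = 2π·5610 = 3.525e+04 rad/s.
Step 2 — Component impedances:
  Z1: Z = 1/(jωC) = -j/(ω·C) = 0 - j1364 Ω
  Z2: Z = jωL = j·3.525e+04·0.106 = 0 + j3736 Ω
  Z3: Z = jωL = j·3.525e+04·0.143 = 0 + j5041 Ω
Step 3 — With the output port shorted to ground, the output series arm Z2 runs from the junction to ground; the shunt arm Z3 also runs from the junction to ground. They appear in parallel: Z3 || Z2 = 0 + j2146 Ω.
Step 4 — Series with input arm Z1: Z_in = Z1 + (Z3 || Z2) = 0 + j781.8 Ω = 781.8∠90.0° Ω.
Step 5 — Source phasor: V = 48∠-33.2° V = 40.16 - j26.28 V.
Step 6 — Ohm's law: I = V / Z_total = (40.16 - j26.28) / (0 + j781.8) = -0.03362 - j0.05137 A.
Step 7 — Convert to polar: |I| = 0.06139 A, ∠I = -123.2°.

I = 0.06139∠-123.2° A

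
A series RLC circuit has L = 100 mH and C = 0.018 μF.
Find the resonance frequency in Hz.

Step 1 — Resonance condition Im(Z)=0 gives ω₀ = 1/√(LC).
Step 2 — ω₀ = 1/√(0.1·1.8e-08) = 2.357e+04 rad/s.
Step 3 — f₀ = ω₀/(2π) = 3751 Hz.

f₀ = 3751 Hz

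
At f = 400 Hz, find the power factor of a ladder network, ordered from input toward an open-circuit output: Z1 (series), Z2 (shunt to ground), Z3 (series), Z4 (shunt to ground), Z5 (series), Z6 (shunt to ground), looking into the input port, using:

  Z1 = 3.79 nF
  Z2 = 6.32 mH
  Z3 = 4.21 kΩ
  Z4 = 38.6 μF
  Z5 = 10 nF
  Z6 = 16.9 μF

Step 1 — Angular frequency: ω = 2π·f = 2π·400 = 2513 rad/s.
Step 2 — Component impedances:
  Z1: Z = 1/(jωC) = -j/(ω·C) = 0 - j1.05e+05 Ω
  Z2: Z = jωL = j·2513·0.00632 = 0 + j15.88 Ω
  Z3: Z = R = 4210 Ω
  Z4: Z = 1/(jωC) = -j/(ω·C) = 0 - j10.31 Ω
  Z5: Z = 1/(jωC) = -j/(ω·C) = 0 - j3.979e+04 Ω
  Z6: Z = 1/(jωC) = -j/(ω·C) = 0 - j23.54 Ω
Step 3 — Ladder network (open output): work backward from the far end, alternating series and parallel combinations. Z_in = 0.05993 - j1.05e+05 Ω = 1.05e+05∠-90.0° Ω.
Step 4 — Power factor: PF = cos(φ) = Re(Z)/|Z| = 0.059928/1.0497e+05 = 5.709e-07.
Step 5 — Type: Im(Z) = -1.05e+05 ⇒ leading (phase φ = -90.0°).

PF = 5.709e-07 (leading, φ = -90.0°)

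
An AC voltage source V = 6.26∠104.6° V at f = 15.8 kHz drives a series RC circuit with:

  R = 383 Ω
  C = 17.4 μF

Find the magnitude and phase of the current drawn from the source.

Step 1 — Angular frequency: ω = 2π·f = 2π·1.58e+04 = 9.927e+04 rad/s.
Step 2 — Component impedances:
  R: Z = R = 383 Ω
  C: Z = 1/(jωC) = -j/(ω·C) = 0 - j0.5789 Ω
Step 3 — Series combination: Z_total = R + C = 383 - j0.5789 Ω = 383∠-0.1° Ω.
Step 4 — Source phasor: V = 6.26∠104.6° V = -1.578 + j6.058 V.
Step 5 — Ohm's law: I = V / Z_total = (-1.578 + j6.058) / (383 - j0.5789) = -0.004144 + j0.01581 A.
Step 6 — Convert to polar: |I| = 0.01634 A, ∠I = 104.7°.

I = 0.01634∠104.7° A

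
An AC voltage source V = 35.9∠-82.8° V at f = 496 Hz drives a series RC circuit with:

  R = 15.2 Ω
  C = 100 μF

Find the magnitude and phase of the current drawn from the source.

Step 1 — Angular frequency: ω = 2π·f = 2π·496 = 3116 rad/s.
Step 2 — Component impedances:
  R: Z = R = 15.2 Ω
  C: Z = 1/(jωC) = -j/(ω·C) = 0 - j3.209 Ω
Step 3 — Series combination: Z_total = R + C = 15.2 - j3.209 Ω = 15.53∠-11.9° Ω.
Step 4 — Source phasor: V = 35.9∠-82.8° V = 4.499 - j35.62 V.
Step 5 — Ohm's law: I = V / Z_total = (4.499 - j35.62) / (15.2 - j3.209) = 0.7569 - j2.183 A.
Step 6 — Convert to polar: |I| = 2.311 A, ∠I = -70.9°.

I = 2.311∠-70.9° A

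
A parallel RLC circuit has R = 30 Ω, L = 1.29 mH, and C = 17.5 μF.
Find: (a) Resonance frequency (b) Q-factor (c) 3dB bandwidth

Step 1 — Resonance: ω₀ = 1/√(LC) = 1/√(0.00129·1.75e-05) = 6656 rad/s.
Step 2 — f₀ = ω₀/(2π) = 1059 Hz.
Step 3 — Parallel Q: Q = R/(ω₀L) = 30/(6656·0.00129) = 3.494.
Step 4 — Bandwidth: Δω = ω₀/Q = 1905 rad/s; BW = Δω/(2π) = 303.2 Hz.

(a) f₀ = 1059 Hz  (b) Q = 3.494  (c) BW = 303.2 Hz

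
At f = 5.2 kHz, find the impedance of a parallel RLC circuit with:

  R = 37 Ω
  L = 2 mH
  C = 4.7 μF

Step 1 — Angular frequency: ω = 2π·f = 2π·5200 = 3.267e+04 rad/s.
Step 2 — Component impedances:
  R: Z = R = 37 Ω
  L: Z = jωL = j·3.267e+04·0.002 = 0 + j65.35 Ω
  C: Z = 1/(jωC) = -j/(ω·C) = 0 - j6.512 Ω
Step 3 — Parallel combination: 1/Z_total = 1/R + 1/L + 1/C; Z_total = 1.362 - j6.967 Ω = 7.099∠-78.9° Ω.

Z = 1.362 - j6.967 Ω = 7.099∠-78.9° Ω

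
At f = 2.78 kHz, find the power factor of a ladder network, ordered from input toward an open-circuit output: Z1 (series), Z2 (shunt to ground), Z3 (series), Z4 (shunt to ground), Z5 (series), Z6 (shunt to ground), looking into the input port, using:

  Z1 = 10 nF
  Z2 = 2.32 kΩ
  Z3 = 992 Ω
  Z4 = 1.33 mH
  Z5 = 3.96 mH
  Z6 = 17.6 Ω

Step 1 — Angular frequency: ω = 2π·f = 2π·2780 = 1.747e+04 rad/s.
Step 2 — Component impedances:
  Z1: Z = 1/(jωC) = -j/(ω·C) = 0 - j5725 Ω
  Z2: Z = R = 2320 Ω
  Z3: Z = R = 992 Ω
  Z4: Z = jωL = j·1.747e+04·0.00133 = 0 + j23.23 Ω
  Z5: Z = jωL = j·1.747e+04·0.00396 = 0 + j69.17 Ω
  Z6: Z = R = 17.6 Ω
Step 3 — Ladder network (open output): work backward from the far end, alternating series and parallel combinations. Z_in = 695.5 - j5716 Ω = 5759∠-83.1° Ω.
Step 4 — Power factor: PF = cos(φ) = Re(Z)/|Z| = 695.5/5759 = 0.1208.
Step 5 — Type: Im(Z) = -5716 ⇒ leading (phase φ = -83.1°).

PF = 0.1208 (leading, φ = -83.1°)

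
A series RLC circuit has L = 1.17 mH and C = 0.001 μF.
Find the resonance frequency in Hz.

Step 1 — Resonance condition Im(Z)=0 gives ω₀ = 1/√(LC).
Step 2 — ω₀ = 1/√(0.00117·1e-09) = 9.245e+05 rad/s.
Step 3 — f₀ = ω₀/(2π) = 1.471e+05 Hz.

f₀ = 1.471e+05 Hz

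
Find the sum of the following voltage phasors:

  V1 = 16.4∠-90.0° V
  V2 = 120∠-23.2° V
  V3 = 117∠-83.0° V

Step 1 — Convert each phasor to rectangular form:
  V1 = 16.4·(cos(-90.0°) + j·sin(-90.0°)) = 0 - j16.4 V
  V2 = 120·(cos(-23.2°) + j·sin(-23.2°)) = 110.3 - j47.27 V
  V3 = 117·(cos(-83.0°) + j·sin(-83.0°)) = 14.26 - j116.1 V
Step 2 — Sum components: V_total = 124.6 - j179.8 V.
Step 3 — Convert to polar: |V_total| = 218.7 V, ∠V_total = -55.3°.

V_total = 218.7∠-55.3° V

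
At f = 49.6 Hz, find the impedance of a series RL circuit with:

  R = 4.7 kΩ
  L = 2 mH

Step 1 — Angular frequency: ω = 2π·f = 2π·49.6 = 311.6 rad/s.
Step 2 — Component impedances:
  R: Z = R = 4700 Ω
  L: Z = jωL = j·311.6·0.002 = 0 + j0.6233 Ω
Step 3 — Series combination: Z_total = R + L = 4700 + j0.6233 Ω = 4700∠0.0° Ω.

Z = 4700 + j0.6233 Ω = 4700∠0.0° Ω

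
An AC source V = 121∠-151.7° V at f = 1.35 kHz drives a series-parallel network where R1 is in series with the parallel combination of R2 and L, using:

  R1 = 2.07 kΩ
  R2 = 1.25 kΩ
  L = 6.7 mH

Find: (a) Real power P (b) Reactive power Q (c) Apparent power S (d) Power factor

Step 1 — Angular frequency: ω = 2π·f = 2π·1350 = 8482 rad/s.
Step 2 — Component impedances:
  R1: Z = R = 2070 Ω
  R2: Z = R = 1250 Ω
  L: Z = jωL = j·8482·0.0067 = 0 + j56.83 Ω
Step 3 — Parallel branch: R2 || L = 1/(1/R2 + 1/L) = 2.579 + j56.71 Ω.
Step 4 — Series with R1: Z_total = R1 + (R2 || L) = 2073 + j56.71 Ω = 2073∠1.6° Ω.
Step 5 — Source phasor: V = 121∠-151.7° V = -106.5 - j57.36 V.
Step 6 — Current: I = V / Z = -0.05212 - j0.02625 A = 0.05836∠-153.3° A.
Step 7 — Complex power: S = V·I* = 7.059 + j0.1932 VA.
Step 8 — Real power: P = Re(S) = 7.059 W.
Step 9 — Reactive power: Q = Im(S) = 0.1932 VAR.
Step 10 — Apparent power: |S| = 7.062 VA.
Step 11 — Power factor: PF = P/|S| = 0.9996 (lagging).

(a) P = 7.059 W  (b) Q = 0.1932 VAR  (c) S = 7.062 VA  (d) PF = 0.9996 (lagging)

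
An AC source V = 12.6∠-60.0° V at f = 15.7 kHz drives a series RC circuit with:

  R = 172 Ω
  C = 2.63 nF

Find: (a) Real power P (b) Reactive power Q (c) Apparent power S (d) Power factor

Step 1 — Angular frequency: ω = 2π·f = 2π·1.57e+04 = 9.865e+04 rad/s.
Step 2 — Component impedances:
  R: Z = R = 172 Ω
  C: Z = 1/(jωC) = -j/(ω·C) = 0 - j3854 Ω
Step 3 — Series combination: Z_total = R + C = 172 - j3854 Ω = 3858∠-87.4° Ω.
Step 4 — Source phasor: V = 12.6∠-60.0° V = 6.3 - j10.91 V.
Step 5 — Current: I = V / Z = 0.002898 + j0.001505 A = 0.003266∠27.4° A.
Step 6 — Complex power: S = V·I* = 0.001834 - j0.04111 VA.
Step 7 — Real power: P = Re(S) = 0.001834 W.
Step 8 — Reactive power: Q = Im(S) = -0.04111 VAR.
Step 9 — Apparent power: |S| = 0.04115 VA.
Step 10 — Power factor: PF = P/|S| = 0.04458 (leading).

(a) P = 0.001834 W  (b) Q = -0.04111 VAR  (c) S = 0.04115 VA  (d) PF = 0.04458 (leading)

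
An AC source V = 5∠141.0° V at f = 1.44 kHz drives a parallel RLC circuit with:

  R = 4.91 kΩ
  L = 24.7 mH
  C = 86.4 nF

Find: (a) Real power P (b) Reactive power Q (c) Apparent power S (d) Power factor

Step 1 — Angular frequency: ω = 2π·f = 2π·1440 = 9048 rad/s.
Step 2 — Component impedances:
  R: Z = R = 4910 Ω
  L: Z = jωL = j·9048·0.0247 = 0 + j223.5 Ω
  C: Z = 1/(jωC) = -j/(ω·C) = 0 - j1279 Ω
Step 3 — Parallel combination: 1/Z_total = 1/R + 1/L + 1/C; Z_total = 14.89 + j270 Ω = 270.4∠86.8° Ω.
Step 4 — Source phasor: V = 5∠141.0° V = -3.886 + j3.147 V.
Step 5 — Current: I = V / Z = 0.01083 + j0.01499 A = 0.01849∠54.2° A.
Step 6 — Complex power: S = V·I* = 0.005092 + j0.09232 VA.
Step 7 — Real power: P = Re(S) = 0.005092 W.
Step 8 — Reactive power: Q = Im(S) = 0.09232 VAR.
Step 9 — Apparent power: |S| = 0.09246 VA.
Step 10 — Power factor: PF = P/|S| = 0.05507 (lagging).

(a) P = 0.005092 W  (b) Q = 0.09232 VAR  (c) S = 0.09246 VA  (d) PF = 0.05507 (lagging)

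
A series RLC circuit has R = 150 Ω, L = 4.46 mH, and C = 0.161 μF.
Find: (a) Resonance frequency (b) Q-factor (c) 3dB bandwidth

Step 1 — Resonance condition Im(Z)=0 gives ω₀ = 1/√(LC).
Step 2 — ω₀ = 1/√(0.00446·1.61e-07) = 3.732e+04 rad/s.
Step 3 — f₀ = ω₀/(2π) = 5939 Hz.
Step 4 — Series Q: Q = ω₀L/R = 3.732e+04·0.00446/150 = 1.11.
Step 5 — 3dB bandwidth: Δω = ω₀/Q = 3.363e+04 rad/s; BW = Δω/(2π) = 5353 Hz.

(a) f₀ = 5939 Hz  (b) Q = 1.11  (c) BW = 5353 Hz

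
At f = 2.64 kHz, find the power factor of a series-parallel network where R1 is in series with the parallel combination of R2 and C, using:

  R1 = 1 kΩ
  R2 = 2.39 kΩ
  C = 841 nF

Step 1 — Angular frequency: ω = 2π·f = 2π·2640 = 1.659e+04 rad/s.
Step 2 — Component impedances:
  R1: Z = R = 1000 Ω
  R2: Z = R = 2390 Ω
  C: Z = 1/(jωC) = -j/(ω·C) = 0 - j71.68 Ω
Step 3 — Parallel branch: R2 || C = 1/(1/R2 + 1/C) = 2.148 - j71.62 Ω.
Step 4 — Series with R1: Z_total = R1 + (R2 || C) = 1002 - j71.62 Ω = 1005∠-4.1° Ω.
Step 5 — Power factor: PF = cos(φ) = Re(Z)/|Z| = 1002.15/1004.7 = 0.9975.
Step 6 — Type: Im(Z) = -71.62 ⇒ leading (phase φ = -4.1°).

PF = 0.9975 (leading, φ = -4.1°)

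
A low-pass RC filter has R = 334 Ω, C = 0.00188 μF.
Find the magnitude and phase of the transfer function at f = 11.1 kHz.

Step 1 — Angular frequency: ω = 2π·1.11e+04 = 6.974e+04 rad/s.
Step 2 — Transfer function: H(jω) = 1/(1 + jωRC).
Step 3 — Denominator: 1 + jωRC = 1 + j·6.974e+04·334·1.88e-09 = 1 + j0.04379.
Step 4 — H = 0.9981 - j0.04371.
Step 5 — Magnitude: |H| = 0.999 (-0.0 dB); phase: φ = -2.5°.

|H| = 0.999 (-0.0 dB), φ = -2.5°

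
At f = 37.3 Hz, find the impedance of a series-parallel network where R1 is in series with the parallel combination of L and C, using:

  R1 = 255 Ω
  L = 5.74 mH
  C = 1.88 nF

Step 1 — Angular frequency: ω = 2π·f = 2π·37.3 = 234.4 rad/s.
Step 2 — Component impedances:
  R1: Z = R = 255 Ω
  L: Z = jωL = j·234.4·0.00574 = 0 + j1.345 Ω
  C: Z = 1/(jωC) = -j/(ω·C) = 0 - j2.27e+06 Ω
Step 3 — Parallel branch: L || C = 1/(1/L + 1/C) = 0 + j1.345 Ω.
Step 4 — Series with R1: Z_total = R1 + (L || C) = 255 + j1.345 Ω = 255∠0.3° Ω.

Z = 255 + j1.345 Ω = 255∠0.3° Ω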